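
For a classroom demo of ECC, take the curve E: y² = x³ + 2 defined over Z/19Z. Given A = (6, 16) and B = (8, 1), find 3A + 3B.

First 3A:
Repeated addition: build up to 3A.
2A: tangent at (6, 16): λ = (3·6² + 0)/(2·16) ≡ 13/13. 13⁻¹ ≡ 3 (mod 19), so λ ≡ 13·3 ≡ 1.
  x = λ² - 6 - 6 = 1 - 12 ≡ 8; y = λ·(6 - 8) - 16 ≡ 1. → (8, 1)
3A: (8, 1) + (6, 16). λ = (16 - 1)/(6 - 8) ≡ 15/17 mod 19. 17⁻¹ ≡ 9 (mod 19) since 17·9 = 153 ≡ 1, so λ ≡ 2.
  x = λ² - 8 - 6 = 4 - 14 ≡ 9; y = λ·(8 - 9) - 1 ≡ 16. → (9, 16)
3A = (9, 16).
Next 3B:
Repeated addition: build up to 3B.
2B: tangent at (8, 1): λ = (3·8² + 0)/(2·1) ≡ 2/2. 2⁻¹ ≡ 10 (mod 19), so λ ≡ 2·10 ≡ 1.
  x = λ² - 8 - 8 = 1 - 16 ≡ 4; y = λ·(8 - 4) - 1 ≡ 3. → (4, 3)
3B: (4, 3) + (8, 1). λ = (1 - 3)/(8 - 4) ≡ 17/4 mod 19. 4⁻¹ ≡ 5 (mod 19), so λ ≡ 9.
  x = λ² - 4 - 8 = 81 - 12 ≡ 12; y = λ·(4 - 12) - 3 ≡ 1. → (12, 1)
3B = (12, 1).
Finally 3A + 3B:
(9, 16) + (12, 1). λ = (1 - 16)/(12 - 9) ≡ 4/3 mod 19. 3⁻¹ ≡ 13 (mod 19), so λ ≡ 14.
  x = λ² - 9 - 12 = 196 - 21 ≡ 4; y = λ·(9 - 4) - 16 ≡ 16. → (4, 16)

(4, 16)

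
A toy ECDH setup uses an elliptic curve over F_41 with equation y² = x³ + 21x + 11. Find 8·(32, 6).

(12, 8)

Write P = (32, 6).
Double-and-add on 8 = (1000)₂. Start with P = (32, 6) for the leading 1-bit.
double: tangent at (32, 6): λ = (3·32² + 21)/(2·6) ≡ 18/12. 12⁻¹ ≡ 24 (mod 41) since 12·24 = 288 ≡ 1, so λ ≡ 18·24 ≡ 22.
  x = λ² - 32 - 32 = 484 - 64 ≡ 10; y = λ·(32 - 10) - 6 ≡ 27. → (10, 27)
double: tangent at (10, 27): λ = (3·10² + 21)/(2·27) ≡ 34/13. 13⁻¹ ≡ 19 (mod 41), so λ ≡ 34·19 ≡ 31.
  x = λ² - 10 - 10 = 961 - 20 ≡ 39; y = λ·(10 - 39) - 27 ≡ 17. → (39, 17)
double: tangent at (39, 17): λ = (3·39² + 21)/(2·17) ≡ 33/34. 34⁻¹ ≡ 35 (mod 41), so λ ≡ 33·35 ≡ 7.
  x = λ² - 39 - 39 = 49 - 78 ≡ 12; y = λ·(39 - 12) - 17 ≡ 8. → (12, 8)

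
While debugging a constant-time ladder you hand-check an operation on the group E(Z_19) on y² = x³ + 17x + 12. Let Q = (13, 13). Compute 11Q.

Repeated addition: build up to 11Q.
2Q: tangent at (13, 13): λ = (3·13² + 17)/(2·13) ≡ 11/7. 7⁻¹ ≡ 11 (mod 19) since 7·11 = 77 ≡ 1, so λ ≡ 11·11 ≡ 7.
  x = λ² - 13 - 13 = 49 - 26 ≡ 4; y = λ·(13 - 4) - 13 ≡ 12. → (4, 12)
3Q: (4, 12) + (13, 13). λ = (13 - 12)/(13 - 4) ≡ 1/9 mod 19. 9⁻¹ ≡ 17 (mod 19) since 9·17 = 153 ≡ 1, so λ ≡ 17.
  x = λ² - 4 - 13 = 289 - 17 ≡ 6; y = λ·(4 - 6) - 12 ≡ 11. → (6, 11)
4Q: (6, 11) + (13, 13). λ = (13 - 11)/(13 - 6) ≡ 2/7 mod 19. 7⁻¹ ≡ 11 (mod 19) since 7·11 = 77 ≡ 1, so λ ≡ 3.
  x = λ² - 6 - 13 = 9 - 19 ≡ 9; y = λ·(6 - 9) - 11 ≡ 18. → (9, 18)
5Q: (9, 18) + (13, 13). λ = (13 - 18)/(13 - 9) ≡ 14/4 mod 19. 4⁻¹ ≡ 5 (mod 19), so λ ≡ 13.
  x = λ² - 9 - 13 = 169 - 22 ≡ 14; y = λ·(9 - 14) - 18 ≡ 12. → (14, 12)
6Q: (14, 12) + (13, 13). λ = (13 - 12)/(13 - 14) ≡ 1/18 mod 19. 18⁻¹ ≡ 18 (mod 19), so λ ≡ 18.
  x = λ² - 14 - 13 = 324 - 27 ≡ 12; y = λ·(14 - 12) - 12 ≡ 5. → (12, 5)
7Q: (12, 5) + (13, 13). λ = (13 - 5)/(13 - 12) ≡ 8/1 mod 19. 1⁻¹ ≡ 1 (mod 19), so λ ≡ 8.
  x = λ² - 12 - 13 = 64 - 25 ≡ 1; y = λ·(12 - 1) - 5 ≡ 7. → (1, 7)
8Q: (1, 7) + (13, 13). λ = (13 - 7)/(13 - 1) ≡ 6/12 mod 19. 12⁻¹ ≡ 8 (mod 19) since 12·8 = 96 ≡ 1, so λ ≡ 10.
  x = λ² - 1 - 13 = 100 - 14 ≡ 10; y = λ·(1 - 10) - 7 ≡ 17. → (10, 17)
9Q: (10, 17) + (13, 13). λ = (13 - 17)/(13 - 10) ≡ 15/3 mod 19. 3⁻¹ ≡ 13 (mod 19) since 3·13 = 39 ≡ 1, so λ ≡ 5.
  x = λ² - 10 - 13 = 25 - 23 ≡ 2; y = λ·(10 - 2) - 17 ≡ 4. → (2, 4)
10Q: (2, 4) + (13, 13). λ = (13 - 4)/(13 - 2) ≡ 9/11 mod 19. 11⁻¹ ≡ 7 (mod 19) since 11·7 = 77 ≡ 1, so λ ≡ 6.
  x = λ² - 2 - 13 = 36 - 15 ≡ 2; y = λ·(2 - 2) - 4 ≡ 15. → (2, 15)
11Q: (2, 15) + (13, 13). λ = (13 - 15)/(13 - 2) ≡ 17/11 mod 19. 11⁻¹ ≡ 7 (mod 19), so λ ≡ 5.
  x = λ² - 2 - 13 = 25 - 15 ≡ 10; y = λ·(2 - 10) - 15 ≡ 2. → (10, 2)

(10, 2)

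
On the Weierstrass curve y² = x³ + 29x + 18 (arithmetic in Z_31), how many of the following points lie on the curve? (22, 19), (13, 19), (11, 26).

(22, 19): 19² ≡ 20, rhs ≡ 20 → on.
(13, 19): 19² ≡ 20, rhs ≡ 19 → off.
(11, 26): 26² ≡ 25, rhs ≡ 25 → on.

2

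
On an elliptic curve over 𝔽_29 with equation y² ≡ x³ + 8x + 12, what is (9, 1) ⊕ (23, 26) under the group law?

(3, 18)

(9, 1) + (23, 26). λ = (26 - 1)/(23 - 9) ≡ 25/14 mod 29. 14⁻¹ ≡ 27 (mod 29) since 14·27 = 378 ≡ 1, so λ ≡ 8.
  x = λ² - 9 - 23 = 64 - 32 ≡ 3; y = λ·(9 - 3) - 1 ≡ 18. → (3, 18)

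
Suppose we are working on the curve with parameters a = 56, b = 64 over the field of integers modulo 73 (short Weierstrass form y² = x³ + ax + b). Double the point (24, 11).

tangent at (24, 11): λ = (3·24² + 56)/(2·11) ≡ 32/22. 22⁻¹ ≡ 10 (mod 73), so λ ≡ 32·10 ≡ 28.
  x = λ² - 24 - 24 = 784 - 48 ≡ 6; y = λ·(24 - 6) - 11 ≡ 55. → (6, 55)

(6, 55)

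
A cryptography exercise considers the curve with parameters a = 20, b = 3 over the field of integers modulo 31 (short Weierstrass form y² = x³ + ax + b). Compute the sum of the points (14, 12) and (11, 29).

(14, 19)

(14, 12) + (11, 29). λ = (29 - 12)/(11 - 14) ≡ 17/28 mod 31. 28⁻¹ ≡ 10 (mod 31) since 28·10 = 280 ≡ 1, so λ ≡ 15.
  x = λ² - 14 - 11 = 225 - 25 ≡ 14; y = λ·(14 - 14) - 12 ≡ 19. → (14, 19)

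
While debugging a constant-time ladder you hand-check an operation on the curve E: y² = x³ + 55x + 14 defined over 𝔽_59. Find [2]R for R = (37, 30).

(6, 18)

tangent at (37, 30): λ = (3·37² + 55)/(2·30) ≡ 32/1. 1⁻¹ ≡ 1 (mod 59), so λ ≡ 32·1 ≡ 32.
  x = λ² - 37 - 37 = 1024 - 74 ≡ 6; y = λ·(37 - 6) - 30 ≡ 18. → (6, 18)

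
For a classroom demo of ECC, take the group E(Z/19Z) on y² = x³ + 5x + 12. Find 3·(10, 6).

Write P = (10, 6).
Repeated addition: build up to 3P.
2P: tangent at (10, 6): λ = (3·10² + 5)/(2·6) ≡ 1/12. 12⁻¹ ≡ 8 (mod 19), so λ ≡ 1·8 ≡ 8.
  x = λ² - 10 - 10 = 64 - 20 ≡ 6; y = λ·(10 - 6) - 6 ≡ 7. → (6, 7)
3P: (6, 7) + (10, 6). λ = (6 - 7)/(10 - 6) ≡ 18/4 mod 19. 4⁻¹ ≡ 5 (mod 19), so λ ≡ 14.
  x = λ² - 6 - 10 = 196 - 16 ≡ 9; y = λ·(6 - 9) - 7 ≡ 8. → (9, 8)

(9, 8)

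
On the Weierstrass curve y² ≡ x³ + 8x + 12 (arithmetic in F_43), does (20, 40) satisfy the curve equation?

y² = 40² ≡ 9; x³ + 8x + 12 = 8172 ≡ 2 (mod 43). 9 ≠ 2.

no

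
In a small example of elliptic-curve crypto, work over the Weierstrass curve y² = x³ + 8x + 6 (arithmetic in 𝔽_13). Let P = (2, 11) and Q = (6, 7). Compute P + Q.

(2, 11) + (6, 7). λ = (7 - 11)/(6 - 2) ≡ 9/4 mod 13. 4⁻¹ ≡ 10 (mod 13), so λ ≡ 12.
  x = λ² - 2 - 6 = 144 - 8 ≡ 6; y = λ·(2 - 6) - 11 ≡ 6. → (6, 6)

(6, 6)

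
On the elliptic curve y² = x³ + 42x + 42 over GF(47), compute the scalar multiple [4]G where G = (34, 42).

Double-and-add on 4 = (100)₂. Start with G = (34, 42) for the leading 1-bit.
double: tangent at (34, 42): λ = (3·34² + 42)/(2·42) ≡ 32/37. 37⁻¹ ≡ 14 (mod 47), so λ ≡ 32·14 ≡ 25.
  x = λ² - 34 - 34 = 625 - 68 ≡ 40; y = λ·(34 - 40) - 42 ≡ 43. → (40, 43)
double: tangent at (40, 43): λ = (3·40² + 42)/(2·43) ≡ 1/39. 39⁻¹ ≡ 41 (mod 47) since 39·41 = 1599 ≡ 1, so λ ≡ 1·41 ≡ 41.
  x = λ² - 40 - 40 = 1681 - 80 ≡ 3; y = λ·(40 - 3) - 43 ≡ 17. → (3, 17)

(3, 17)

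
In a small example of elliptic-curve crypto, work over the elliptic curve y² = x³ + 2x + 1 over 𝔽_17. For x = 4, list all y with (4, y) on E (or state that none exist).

none

x³ + 2x + 1 = 73 ≡ 5 (mod 17).
5 is a non-residue mod 17; no y exists.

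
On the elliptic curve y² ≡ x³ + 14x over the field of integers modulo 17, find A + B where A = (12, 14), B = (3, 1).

(12, 14) + (3, 1). λ = (1 - 14)/(3 - 12) ≡ 4/8 mod 17. 8⁻¹ ≡ 15 (mod 17) since 8·15 = 120 ≡ 1, so λ ≡ 9.
  x = λ² - 12 - 3 = 81 - 15 ≡ 15; y = λ·(12 - 15) - 14 ≡ 10. → (15, 10)

(15, 10)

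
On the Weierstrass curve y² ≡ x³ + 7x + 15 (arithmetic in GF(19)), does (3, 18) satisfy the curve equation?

no

y² = 18² ≡ 1; x³ + 7x + 15 = 63 ≡ 6 (mod 19). 1 ≠ 6.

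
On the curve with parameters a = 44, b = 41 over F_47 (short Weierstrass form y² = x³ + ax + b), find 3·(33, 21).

(28, 17)

Write Q = (33, 21).
Repeated addition: build up to 3Q.
2Q: tangent at (33, 21): λ = (3·33² + 44)/(2·21) ≡ 21/42. 42⁻¹ ≡ 28 (mod 47) since 42·28 = 1176 ≡ 1, so λ ≡ 21·28 ≡ 24.
  x = λ² - 33 - 33 = 576 - 66 ≡ 40; y = λ·(33 - 40) - 21 ≡ 46. → (40, 46)
3Q: (40, 46) + (33, 21). λ = (21 - 46)/(33 - 40) ≡ 22/40 mod 47. 40⁻¹ ≡ 20 (mod 47), so λ ≡ 17.
  x = λ² - 40 - 33 = 289 - 73 ≡ 28; y = λ·(40 - 28) - 46 ≡ 17. → (28, 17)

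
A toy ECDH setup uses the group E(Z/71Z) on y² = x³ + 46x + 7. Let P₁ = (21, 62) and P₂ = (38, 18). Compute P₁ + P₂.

(21, 62) + (38, 18). λ = (18 - 62)/(38 - 21) ≡ 27/17 mod 71. 17⁻¹ ≡ 46 (mod 71), so λ ≡ 35.
  x = λ² - 21 - 38 = 1225 - 59 ≡ 30; y = λ·(21 - 30) - 62 ≡ 49. → (30, 49)

(30, 49)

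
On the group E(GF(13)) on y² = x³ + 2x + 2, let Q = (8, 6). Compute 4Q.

Double-and-add on 4 = (100)₂. Start with Q = (8, 6) for the leading 1-bit.
double: tangent at (8, 6): λ = (3·8² + 2)/(2·6) ≡ 12/12. 12⁻¹ ≡ 12 (mod 13), so λ ≡ 12·12 ≡ 1.
  x = λ² - 8 - 8 = 1 - 16 ≡ 11; y = λ·(8 - 11) - 6 ≡ 4. → (11, 4)
double: tangent at (11, 4): λ = (3·11² + 2)/(2·4) ≡ 1/8. 8⁻¹ ≡ 5 (mod 13) since 8·5 = 40 ≡ 1, so λ ≡ 1·5 ≡ 5.
  x = λ² - 11 - 11 = 25 - 22 ≡ 3; y = λ·(11 - 3) - 4 ≡ 10. → (3, 10)

(3, 10)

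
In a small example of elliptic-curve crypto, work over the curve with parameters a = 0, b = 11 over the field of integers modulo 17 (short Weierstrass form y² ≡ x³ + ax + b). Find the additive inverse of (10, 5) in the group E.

-(10, 5) = (10, -5 mod 17) = (10, 12).

(10, 12)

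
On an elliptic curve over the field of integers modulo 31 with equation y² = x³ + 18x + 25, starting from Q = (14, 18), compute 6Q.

Double-and-add on 6 = (110)₂. Start with Q = (14, 18) for the leading 1-bit.
double: tangent at (14, 18): λ = (3·14² + 18)/(2·18) ≡ 17/5. 5⁻¹ ≡ 25 (mod 31), so λ ≡ 17·25 ≡ 22.
  x = λ² - 14 - 14 = 484 - 28 ≡ 22; y = λ·(14 - 22) - 18 ≡ 23. → (22, 23)
add Q: (22, 23) + (14, 18). λ = (18 - 23)/(14 - 22) ≡ 26/23 mod 31. 23⁻¹ ≡ 27 (mod 31), so λ ≡ 20.
  x = λ² - 22 - 14 = 400 - 36 ≡ 23; y = λ·(22 - 23) - 23 ≡ 19. → (23, 19)
double: tangent at (23, 19): λ = (3·23² + 18)/(2·19) ≡ 24/7. 7⁻¹ ≡ 9 (mod 31), so λ ≡ 24·9 ≡ 30.
  x = λ² - 23 - 23 = 900 - 46 ≡ 17; y = λ·(23 - 17) - 19 ≡ 6. → (17, 6)

(17, 6)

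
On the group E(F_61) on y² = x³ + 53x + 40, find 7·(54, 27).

(12, 56)

Write G = (54, 27).
Double-and-add on 7 = (111)₂. Start with G = (54, 27) for the leading 1-bit.
double: tangent at (54, 27): λ = (3·54² + 53)/(2·27) ≡ 17/54. 54⁻¹ ≡ 26 (mod 61) since 54·26 = 1404 ≡ 1, so λ ≡ 17·26 ≡ 15.
  x = λ² - 54 - 54 = 225 - 108 ≡ 56; y = λ·(54 - 56) - 27 ≡ 4. → (56, 4)
add G: (56, 4) + (54, 27). λ = (27 - 4)/(54 - 56) ≡ 23/59 mod 61. 59⁻¹ ≡ 30 (mod 61) since 59·30 = 1770 ≡ 1, so λ ≡ 19.
  x = λ² - 56 - 54 = 361 - 110 ≡ 7; y = λ·(56 - 7) - 4 ≡ 12. → (7, 12)
double: tangent at (7, 12): λ = (3·7² + 53)/(2·12) ≡ 17/24. 24⁻¹ ≡ 28 (mod 61) since 24·28 = 672 ≡ 1, so λ ≡ 17·28 ≡ 49.
  x = λ² - 7 - 7 = 2401 - 14 ≡ 8; y = λ·(7 - 8) - 12 ≡ 0. → (8, 0)
add G: (8, 0) + (54, 27). λ = (27 - 0)/(54 - 8) ≡ 27/46 mod 61. 46⁻¹ ≡ 4 (mod 61), so λ ≡ 47.
  x = λ² - 8 - 54 = 2209 - 62 ≡ 12; y = λ·(8 - 12) - 0 ≡ 56. → (12, 56)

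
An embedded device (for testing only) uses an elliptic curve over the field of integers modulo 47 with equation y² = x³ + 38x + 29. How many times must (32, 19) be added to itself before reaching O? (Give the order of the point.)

2P: tangent at (32, 19): λ = (3·32² + 38)/(2·19) ≡ 8/38. 38⁻¹ ≡ 26 (mod 47), so λ ≡ 8·26 ≡ 20.
  x = λ² - 32 - 32 = 400 - 64 ≡ 7; y = λ·(32 - 7) - 19 ≡ 11. → (7, 11)
3P: (7, 11) + (32, 19). λ = (19 - 11)/(32 - 7) ≡ 8/25 mod 47. 25⁻¹ ≡ 32 (mod 47), so λ ≡ 21.
  x = λ² - 7 - 32 = 441 - 39 ≡ 26; y = λ·(7 - 26) - 11 ≡ 13. → (26, 13)
4P: (26, 13) + (32, 19). λ = (19 - 13)/(32 - 26) ≡ 6/6 mod 47. 6⁻¹ ≡ 8 (mod 47), so λ ≡ 1.
  x = λ² - 26 - 32 = 1 - 58 ≡ 37; y = λ·(26 - 37) - 13 ≡ 23. → (37, 23)
5P: (37, 23) + (32, 19). λ = (19 - 23)/(32 - 37) ≡ 43/42 mod 47. 42⁻¹ ≡ 28 (mod 47) since 42·28 = 1176 ≡ 1, so λ ≡ 29.
  x = λ² - 37 - 32 = 841 - 69 ≡ 20; y = λ·(37 - 20) - 23 ≡ 0. → (20, 0)
6P: (20, 0) + (32, 19). λ = (19 - 0)/(32 - 20) ≡ 19/12 mod 47. 12⁻¹ ≡ 4 (mod 47), so λ ≡ 29.
  x = λ² - 20 - 32 = 841 - 52 ≡ 37; y = λ·(20 - 37) - 0 ≡ 24. → (37, 24)
7P: (37, 24) + (32, 19). λ = (19 - 24)/(32 - 37) ≡ 42/42 mod 47. 42⁻¹ ≡ 28 (mod 47), so λ ≡ 1.
  x = λ² - 37 - 32 = 1 - 69 ≡ 26; y = λ·(37 - 26) - 24 ≡ 34. → (26, 34)
8P: (26, 34) + (32, 19). λ = (19 - 34)/(32 - 26) ≡ 32/6 mod 47. 6⁻¹ ≡ 8 (mod 47), so λ ≡ 21.
  x = λ² - 26 - 32 = 441 - 58 ≡ 7; y = λ·(26 - 7) - 34 ≡ 36. → (7, 36)
9P: (7, 36) + (32, 19). λ = (19 - 36)/(32 - 7) ≡ 30/25 mod 47. 25⁻¹ ≡ 32 (mod 47), so λ ≡ 20.
  x = λ² - 7 - 32 = 400 - 39 ≡ 32; y = λ·(7 - 32) - 36 ≡ 28. → (32, 28)
10P: (32, 28) + (32, 19): same x and y₁ ≡ -y₂, so the sum is O.
10P = O, so the order is 10.

10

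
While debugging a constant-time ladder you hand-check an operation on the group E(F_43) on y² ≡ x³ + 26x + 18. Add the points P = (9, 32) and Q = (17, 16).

(9, 32) + (17, 16). λ = (16 - 32)/(17 - 9) ≡ 27/8 mod 43. 8⁻¹ ≡ 27 (mod 43), so λ ≡ 41.
  x = λ² - 9 - 17 = 1681 - 26 ≡ 21; y = λ·(9 - 21) - 32 ≡ 35. → (21, 35)

(21, 35)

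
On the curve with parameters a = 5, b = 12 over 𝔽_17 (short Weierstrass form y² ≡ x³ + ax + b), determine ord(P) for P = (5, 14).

2P: tangent at (5, 14): λ = (3·5² + 5)/(2·14) ≡ 12/11. 11⁻¹ ≡ 14 (mod 17), so λ ≡ 12·14 ≡ 15.
  x = λ² - 5 - 5 = 225 - 10 ≡ 11; y = λ·(5 - 11) - 14 ≡ 15. → (11, 15)
3P: (11, 15) + (5, 14). λ = (14 - 15)/(5 - 11) ≡ 16/11 mod 17. 11⁻¹ ≡ 14 (mod 17) since 11·14 = 154 ≡ 1, so λ ≡ 3.
  x = λ² - 11 - 5 = 9 - 16 ≡ 10; y = λ·(11 - 10) - 15 ≡ 5. → (10, 5)
4P: (10, 5) + (5, 14). λ = (14 - 5)/(5 - 10) ≡ 9/12 mod 17. 12⁻¹ ≡ 10 (mod 17), so λ ≡ 5.
  x = λ² - 10 - 5 = 25 - 15 ≡ 10; y = λ·(10 - 10) - 5 ≡ 12. → (10, 12)
5P: (10, 12) + (5, 14). λ = (14 - 12)/(5 - 10) ≡ 2/12 mod 17. 12⁻¹ ≡ 10 (mod 17) since 12·10 = 120 ≡ 1, so λ ≡ 3.
  x = λ² - 10 - 5 = 9 - 15 ≡ 11; y = λ·(10 - 11) - 12 ≡ 2. → (11, 2)
6P: (11, 2) + (5, 14). λ = (14 - 2)/(5 - 11) ≡ 12/11 mod 17. 11⁻¹ ≡ 14 (mod 17) since 11·14 = 154 ≡ 1, so λ ≡ 15.
  x = λ² - 11 - 5 = 225 - 16 ≡ 5; y = λ·(11 - 5) - 2 ≡ 3. → (5, 3)
7P: (5, 3) + (5, 14): same x and y₁ ≡ -y₂, so the sum is O.
7P = O, so the order is 7.

7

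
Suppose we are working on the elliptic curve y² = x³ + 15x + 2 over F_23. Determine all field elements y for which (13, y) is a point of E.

5, 18

x³ + 15x + 2 = 2394 ≡ 2 (mod 23).
Square roots of 2 mod 23: 5 and 18 (since 5² = 25 ≡ 2).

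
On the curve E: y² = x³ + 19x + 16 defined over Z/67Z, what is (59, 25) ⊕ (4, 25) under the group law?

(4, 42)

(59, 25) + (4, 25). λ = (25 - 25)/(4 - 59) ≡ 0/12 mod 67. 12⁻¹ ≡ 28 (mod 67), so λ ≡ 0.
  x = λ² - 59 - 4 = 0 - 63 ≡ 4; y = λ·(59 - 4) - 25 ≡ 42. → (4, 42)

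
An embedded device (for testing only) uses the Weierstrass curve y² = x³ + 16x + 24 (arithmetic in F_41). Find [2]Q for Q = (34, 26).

(34, 15)

tangent at (34, 26): λ = (3·34² + 16)/(2·26) ≡ 40/11. 11⁻¹ ≡ 15 (mod 41) since 11·15 = 165 ≡ 1, so λ ≡ 40·15 ≡ 26.
  x = λ² - 34 - 34 = 676 - 68 ≡ 34; y = λ·(34 - 34) - 26 ≡ 15. → (34, 15)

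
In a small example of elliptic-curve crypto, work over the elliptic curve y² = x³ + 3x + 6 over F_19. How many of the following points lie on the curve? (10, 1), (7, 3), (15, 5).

(10, 1): 1² ≡ 1, rhs ≡ 10 → off.
(7, 3): 3² ≡ 9, rhs ≡ 9 → on.
(15, 5): 5² ≡ 6, rhs ≡ 6 → on.

2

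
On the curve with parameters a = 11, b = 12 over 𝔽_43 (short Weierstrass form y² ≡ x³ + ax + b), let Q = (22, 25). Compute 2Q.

(35, 10)

tangent at (22, 25): λ = (3·22² + 11)/(2·25) ≡ 1/7. 7⁻¹ ≡ 37 (mod 43), so λ ≡ 1·37 ≡ 37.
  x = λ² - 22 - 22 = 1369 - 44 ≡ 35; y = λ·(22 - 35) - 25 ≡ 10. → (35, 10)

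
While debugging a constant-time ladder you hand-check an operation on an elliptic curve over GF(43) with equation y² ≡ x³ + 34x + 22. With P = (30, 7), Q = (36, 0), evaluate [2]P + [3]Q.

(14, 24)

First 2P:
Repeated addition: build up to 2P.
2P: tangent at (30, 7): λ = (3·30² + 34)/(2·7) ≡ 25/14. 14⁻¹ ≡ 40 (mod 43) since 14·40 = 560 ≡ 1, so λ ≡ 25·40 ≡ 11.
  x = λ² - 30 - 30 = 121 - 60 ≡ 18; y = λ·(30 - 18) - 7 ≡ 39. → (18, 39)
2P = (18, 39).
Next 3Q:
Repeated addition: build up to 3Q.
2Q: (36, 0) + (36, 0): same x and y₁ ≡ -y₂, so the sum is the point at infinity.
3Q: the point at infinity + (36, 0) = (36, 0) (identity).
3Q = (36, 0).
Finally 2P + 3Q:
(18, 39) + (36, 0). λ = (0 - 39)/(36 - 18) ≡ 4/18 mod 43. 18⁻¹ ≡ 12 (mod 43), so λ ≡ 5.
  x = λ² - 18 - 36 = 25 - 54 ≡ 14; y = λ·(18 - 14) - 39 ≡ 24. → (14, 24)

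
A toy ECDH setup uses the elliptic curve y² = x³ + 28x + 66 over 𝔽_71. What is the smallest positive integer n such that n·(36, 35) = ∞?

2P: tangent at (36, 35): λ = (3·36² + 28)/(2·35) ≡ 11/70. 70⁻¹ ≡ 70 (mod 71), so λ ≡ 11·70 ≡ 60.
  x = λ² - 36 - 36 = 3600 - 72 ≡ 49; y = λ·(36 - 49) - 35 ≡ 37. → (49, 37)
3P: (49, 37) + (36, 35). λ = (35 - 37)/(36 - 49) ≡ 69/58 mod 71. 58⁻¹ ≡ 60 (mod 71), so λ ≡ 22.
  x = λ² - 49 - 36 = 484 - 85 ≡ 44; y = λ·(49 - 44) - 37 ≡ 2. → (44, 2)
4P: (44, 2) + (36, 35). λ = (35 - 2)/(36 - 44) ≡ 33/63 mod 71. 63⁻¹ ≡ 62 (mod 71) since 63·62 = 3906 ≡ 1, so λ ≡ 58.
  x = λ² - 44 - 36 = 3364 - 80 ≡ 18; y = λ·(44 - 18) - 2 ≡ 15. → (18, 15)
5P: (18, 15) + (36, 35). λ = (35 - 15)/(36 - 18) ≡ 20/18 mod 71. 18⁻¹ ≡ 4 (mod 71) since 18·4 = 72 ≡ 1, so λ ≡ 9.
  x = λ² - 18 - 36 = 81 - 54 ≡ 27; y = λ·(18 - 27) - 15 ≡ 46. → (27, 46)
6P: (27, 46) + (36, 35). λ = (35 - 46)/(36 - 27) ≡ 60/9 mod 71. 9⁻¹ ≡ 8 (mod 71) since 9·8 = 72 ≡ 1, so λ ≡ 54.
  x = λ² - 27 - 36 = 2916 - 63 ≡ 13; y = λ·(27 - 13) - 46 ≡ 0. → (13, 0)
7P: (13, 0) + (36, 35). λ = (35 - 0)/(36 - 13) ≡ 35/23 mod 71. 23⁻¹ ≡ 34 (mod 71), so λ ≡ 54.
  x = λ² - 13 - 36 = 2916 - 49 ≡ 27; y = λ·(13 - 27) - 0 ≡ 25. → (27, 25)
8P: (27, 25) + (36, 35). λ = (35 - 25)/(36 - 27) ≡ 10/9 mod 71. 9⁻¹ ≡ 8 (mod 71), so λ ≡ 9.
  x = λ² - 27 - 36 = 81 - 63 ≡ 18; y = λ·(27 - 18) - 25 ≡ 56. → (18, 56)
9P: (18, 56) + (36, 35). λ = (35 - 56)/(36 - 18) ≡ 50/18 mod 71. 18⁻¹ ≡ 4 (mod 71), so λ ≡ 58.
  x = λ² - 18 - 36 = 3364 - 54 ≡ 44; y = λ·(18 - 44) - 56 ≡ 69. → (44, 69)
10P: (44, 69) + (36, 35). λ = (35 - 69)/(36 - 44) ≡ 37/63 mod 71. 63⁻¹ ≡ 62 (mod 71), so λ ≡ 22.
  x = λ² - 44 - 36 = 484 - 80 ≡ 49; y = λ·(44 - 49) - 69 ≡ 34. → (49, 34)
11P: (49, 34) + (36, 35). λ = (35 - 34)/(36 - 49) ≡ 1/58 mod 71. 58⁻¹ ≡ 60 (mod 71), so λ ≡ 60.
  x = λ² - 49 - 36 = 3600 - 85 ≡ 36; y = λ·(49 - 36) - 34 ≡ 36. → (36, 36)
12P: (36, 36) + (36, 35): same x and y₁ ≡ -y₂, so the sum is ∞.
12P = ∞, so the order is 12.

12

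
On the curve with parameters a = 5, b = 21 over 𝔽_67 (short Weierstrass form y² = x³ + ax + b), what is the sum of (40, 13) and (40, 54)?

O

The two points share x = 40 and their y-coordinates satisfy 13 + 54 ≡ 0 (mod 67), so they are inverses. Their sum is O.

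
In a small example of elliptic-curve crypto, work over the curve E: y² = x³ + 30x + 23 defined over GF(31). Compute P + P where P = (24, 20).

tangent at (24, 20): λ = (3·24² + 30)/(2·20) ≡ 22/9. 9⁻¹ ≡ 7 (mod 31), so λ ≡ 22·7 ≡ 30.
  x = λ² - 24 - 24 = 900 - 48 ≡ 15; y = λ·(24 - 15) - 20 ≡ 2. → (15, 2)

(15, 2)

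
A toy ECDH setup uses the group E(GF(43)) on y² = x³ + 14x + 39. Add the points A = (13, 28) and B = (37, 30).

(13, 28) + (37, 30). λ = (30 - 28)/(37 - 13) ≡ 2/24 mod 43. 24⁻¹ ≡ 9 (mod 43) since 24·9 = 216 ≡ 1, so λ ≡ 18.
  x = λ² - 13 - 37 = 324 - 50 ≡ 16; y = λ·(13 - 16) - 28 ≡ 4. → (16, 4)

(16, 4)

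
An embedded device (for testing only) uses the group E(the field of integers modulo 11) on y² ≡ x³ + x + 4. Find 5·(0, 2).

(2, 5)

Write P = (0, 2).
Double-and-add on 5 = (101)₂. Start with P = (0, 2) for the leading 1-bit.
double: tangent at (0, 2): λ = (3·0² + 1)/(2·2) ≡ 1/4. 4⁻¹ ≡ 3 (mod 11), so λ ≡ 1·3 ≡ 3.
  x = λ² - 0 - 0 = 9 - 0 ≡ 9; y = λ·(0 - 9) - 2 ≡ 4. → (9, 4)
double: tangent at (9, 4): λ = (3·9² + 1)/(2·4) ≡ 2/8. 8⁻¹ ≡ 7 (mod 11), so λ ≡ 2·7 ≡ 3.
  x = λ² - 9 - 9 = 9 - 18 ≡ 2; y = λ·(9 - 2) - 4 ≡ 6. → (2, 6)
add P: (2, 6) + (0, 2). λ = (2 - 6)/(0 - 2) ≡ 7/9 mod 11. 9⁻¹ ≡ 5 (mod 11), so λ ≡ 2.
  x = λ² - 2 - 0 = 4 - 2 ≡ 2; y = λ·(2 - 2) - 6 ≡ 5. → (2, 5)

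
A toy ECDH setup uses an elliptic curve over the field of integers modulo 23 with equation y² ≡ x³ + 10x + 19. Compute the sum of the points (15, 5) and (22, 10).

(2, 1)

(15, 5) + (22, 10). λ = (10 - 5)/(22 - 15) ≡ 5/7 mod 23. 7⁻¹ ≡ 10 (mod 23) since 7·10 = 70 ≡ 1, so λ ≡ 4.
  x = λ² - 15 - 22 = 16 - 37 ≡ 2; y = λ·(15 - 2) - 5 ≡ 1. → (2, 1)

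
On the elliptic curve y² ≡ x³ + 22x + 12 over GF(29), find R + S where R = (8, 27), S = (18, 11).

(8, 27) + (18, 11). λ = (11 - 27)/(18 - 8) ≡ 13/10 mod 29. 10⁻¹ ≡ 3 (mod 29), so λ ≡ 10.
  x = λ² - 8 - 18 = 100 - 26 ≡ 16; y = λ·(8 - 16) - 27 ≡ 9. → (16, 9)

(16, 9)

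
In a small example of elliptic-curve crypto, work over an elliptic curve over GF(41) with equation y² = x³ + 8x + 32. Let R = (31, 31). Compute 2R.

(21, 20)

tangent at (31, 31): λ = (3·31² + 8)/(2·31) ≡ 21/21. 21⁻¹ ≡ 2 (mod 41), so λ ≡ 21·2 ≡ 1.
  x = λ² - 31 - 31 = 1 - 62 ≡ 21; y = λ·(31 - 21) - 31 ≡ 20. → (21, 20)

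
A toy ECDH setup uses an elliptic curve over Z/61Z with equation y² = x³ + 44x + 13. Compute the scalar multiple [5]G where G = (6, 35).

Repeated addition: build up to 5G.
2G: tangent at (6, 35): λ = (3·6² + 44)/(2·35) ≡ 30/9. 9⁻¹ ≡ 34 (mod 61) since 9·34 = 306 ≡ 1, so λ ≡ 30·34 ≡ 44.
  x = λ² - 6 - 6 = 1936 - 12 ≡ 33; y = λ·(6 - 33) - 35 ≡ 58. → (33, 58)
3G: (33, 58) + (6, 35). λ = (35 - 58)/(6 - 33) ≡ 38/34 mod 61. 34⁻¹ ≡ 9 (mod 61), so λ ≡ 37.
  x = λ² - 33 - 6 = 1369 - 39 ≡ 49; y = λ·(33 - 49) - 58 ≡ 21. → (49, 21)
4G: (49, 21) + (6, 35). λ = (35 - 21)/(6 - 49) ≡ 14/18 mod 61. 18⁻¹ ≡ 17 (mod 61), so λ ≡ 55.
  x = λ² - 49 - 6 = 3025 - 55 ≡ 42; y = λ·(49 - 42) - 21 ≡ 59. → (42, 59)
5G: (42, 59) + (6, 35). λ = (35 - 59)/(6 - 42) ≡ 37/25 mod 61. 25⁻¹ ≡ 22 (mod 61), so λ ≡ 21.
  x = λ² - 42 - 6 = 441 - 48 ≡ 27; y = λ·(42 - 27) - 59 ≡ 12. → (27, 12)

(27, 12)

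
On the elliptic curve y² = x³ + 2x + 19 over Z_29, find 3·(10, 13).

(7, 17)

Write Q = (10, 13).
Repeated addition: build up to 3Q.
2Q: tangent at (10, 13): λ = (3·10² + 2)/(2·13) ≡ 12/26. 26⁻¹ ≡ 19 (mod 29) since 26·19 = 494 ≡ 1, so λ ≡ 12·19 ≡ 25.
  x = λ² - 10 - 10 = 625 - 20 ≡ 25; y = λ·(10 - 25) - 13 ≡ 18. → (25, 18)
3Q: (25, 18) + (10, 13). λ = (13 - 18)/(10 - 25) ≡ 24/14 mod 29. 14⁻¹ ≡ 27 (mod 29), so λ ≡ 10.
  x = λ² - 25 - 10 = 100 - 35 ≡ 7; y = λ·(25 - 7) - 18 ≡ 17. → (7, 17)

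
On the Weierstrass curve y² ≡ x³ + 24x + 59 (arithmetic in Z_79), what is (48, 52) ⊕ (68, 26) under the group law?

(48, 52) + (68, 26). λ = (26 - 52)/(68 - 48) ≡ 53/20 mod 79. 20⁻¹ ≡ 4 (mod 79) since 20·4 = 80 ≡ 1, so λ ≡ 54.
  x = λ² - 48 - 68 = 2916 - 116 ≡ 35; y = λ·(48 - 35) - 52 ≡ 18. → (35, 18)

(35, 18)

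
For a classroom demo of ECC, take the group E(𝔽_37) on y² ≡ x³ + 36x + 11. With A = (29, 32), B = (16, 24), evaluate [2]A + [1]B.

(36, 14)

First 2A:
Repeated addition: build up to 2A.
2A: tangent at (29, 32): λ = (3·29² + 36)/(2·32) ≡ 6/27. 27⁻¹ ≡ 11 (mod 37) since 27·11 = 297 ≡ 1, so λ ≡ 6·11 ≡ 29.
  x = λ² - 29 - 29 = 841 - 58 ≡ 6; y = λ·(29 - 6) - 32 ≡ 6. → (6, 6)
2A = (6, 6).
Finally 2A + B:
(6, 6) + (16, 24). λ = (24 - 6)/(16 - 6) ≡ 18/10 mod 37. 10⁻¹ ≡ 26 (mod 37) since 10·26 = 260 ≡ 1, so λ ≡ 24.
  x = λ² - 6 - 16 = 576 - 22 ≡ 36; y = λ·(6 - 36) - 6 ≡ 14. → (36, 14)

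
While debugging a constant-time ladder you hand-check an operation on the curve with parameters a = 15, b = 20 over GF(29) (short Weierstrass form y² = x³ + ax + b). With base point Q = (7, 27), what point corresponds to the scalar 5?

(3, 18)

Repeated addition: build up to 5Q.
2Q: tangent at (7, 27): λ = (3·7² + 15)/(2·27) ≡ 17/25. 25⁻¹ ≡ 7 (mod 29), so λ ≡ 17·7 ≡ 3.
  x = λ² - 7 - 7 = 9 - 14 ≡ 24; y = λ·(7 - 24) - 27 ≡ 9. → (24, 9)
3Q: (24, 9) + (7, 27). λ = (27 - 9)/(7 - 24) ≡ 18/12 mod 29. 12⁻¹ ≡ 17 (mod 29), so λ ≡ 16.
  x = λ² - 24 - 7 = 256 - 31 ≡ 22; y = λ·(24 - 22) - 9 ≡ 23. → (22, 23)
4Q: (22, 23) + (7, 27). λ = (27 - 23)/(7 - 22) ≡ 4/14 mod 29. 14⁻¹ ≡ 27 (mod 29) since 14·27 = 378 ≡ 1, so λ ≡ 21.
  x = λ² - 22 - 7 = 441 - 29 ≡ 6; y = λ·(22 - 6) - 23 ≡ 23. → (6, 23)
5Q: (6, 23) + (7, 27). λ = (27 - 23)/(7 - 6) ≡ 4/1 mod 29. 1⁻¹ ≡ 1 (mod 29) since 1·1 = 1 ≡ 1, so λ ≡ 4.
  x = λ² - 6 - 7 = 16 - 13 ≡ 3; y = λ·(6 - 3) - 23 ≡ 18. → (3, 18)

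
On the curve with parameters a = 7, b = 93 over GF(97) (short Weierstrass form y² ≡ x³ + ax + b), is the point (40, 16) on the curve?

yes

y² = 16² ≡ 62; x³ + 7x + 93 = 64373 ≡ 62 (mod 97). 62 = 62.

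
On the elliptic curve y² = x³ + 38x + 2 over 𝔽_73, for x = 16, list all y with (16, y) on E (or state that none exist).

x³ + 38x + 2 = 4706 ≡ 34 (mod 73).
34 is a non-residue mod 73; no y exists.

none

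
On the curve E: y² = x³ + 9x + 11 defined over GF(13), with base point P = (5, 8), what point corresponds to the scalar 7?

(8, 6)

Double-and-add on 7 = (111)₂. Start with P = (5, 8) for the leading 1-bit.
double: tangent at (5, 8): λ = (3·5² + 9)/(2·8) ≡ 6/3. 3⁻¹ ≡ 9 (mod 13), so λ ≡ 6·9 ≡ 2.
  x = λ² - 5 - 5 = 4 - 10 ≡ 7; y = λ·(5 - 7) - 8 ≡ 1. → (7, 1)
add P: (7, 1) + (5, 8). λ = (8 - 1)/(5 - 7) ≡ 7/11 mod 13. 11⁻¹ ≡ 6 (mod 13) since 11·6 = 66 ≡ 1, so λ ≡ 3.
  x = λ² - 7 - 5 = 9 - 12 ≡ 10; y = λ·(7 - 10) - 1 ≡ 3. → (10, 3)
double: tangent at (10, 3): λ = (3·10² + 9)/(2·3) ≡ 10/6. 6⁻¹ ≡ 11 (mod 13), so λ ≡ 10·11 ≡ 6.
  x = λ² - 10 - 10 = 36 - 20 ≡ 3; y = λ·(10 - 3) - 3 ≡ 0. → (3, 0)
add P: (3, 0) + (5, 8). λ = (8 - 0)/(5 - 3) ≡ 8/2 mod 13. 2⁻¹ ≡ 7 (mod 13) since 2·7 = 14 ≡ 1, so λ ≡ 4.
  x = λ² - 3 - 5 = 16 - 8 ≡ 8; y = λ·(3 - 8) - 0 ≡ 6. → (8, 6)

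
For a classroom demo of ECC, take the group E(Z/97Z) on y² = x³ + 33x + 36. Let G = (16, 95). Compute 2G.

tangent at (16, 95): λ = (3·16² + 33)/(2·95) ≡ 25/93. 93⁻¹ ≡ 24 (mod 97), so λ ≡ 25·24 ≡ 18.
  x = λ² - 16 - 16 = 324 - 32 ≡ 1; y = λ·(16 - 1) - 95 ≡ 78. → (1, 78)

(1, 78)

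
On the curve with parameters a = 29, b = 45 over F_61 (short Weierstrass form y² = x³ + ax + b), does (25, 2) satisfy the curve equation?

no

y² = 2² ≡ 4; x³ + 29x + 45 = 16395 ≡ 47 (mod 61). 4 ≠ 47.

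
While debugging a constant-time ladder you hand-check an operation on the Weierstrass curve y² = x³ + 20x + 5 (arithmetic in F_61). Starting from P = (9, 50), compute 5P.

Repeated addition: build up to 5P.
2P: tangent at (9, 50): λ = (3·9² + 20)/(2·50) ≡ 19/39. 39⁻¹ ≡ 36 (mod 61), so λ ≡ 19·36 ≡ 13.
  x = λ² - 9 - 9 = 169 - 18 ≡ 29; y = λ·(9 - 29) - 50 ≡ 56. → (29, 56)
3P: (29, 56) + (9, 50). λ = (50 - 56)/(9 - 29) ≡ 55/41 mod 61. 41⁻¹ ≡ 3 (mod 61) since 41·3 = 123 ≡ 1, so λ ≡ 43.
  x = λ² - 29 - 9 = 1849 - 38 ≡ 42; y = λ·(29 - 42) - 56 ≡ 56. → (42, 56)
4P: (42, 56) + (9, 50). λ = (50 - 56)/(9 - 42) ≡ 55/28 mod 61. 28⁻¹ ≡ 24 (mod 61), so λ ≡ 39.
  x = λ² - 42 - 9 = 1521 - 51 ≡ 6; y = λ·(42 - 6) - 56 ≡ 6. → (6, 6)
5P: (6, 6) + (9, 50). λ = (50 - 6)/(9 - 6) ≡ 44/3 mod 61. 3⁻¹ ≡ 41 (mod 61) since 3·41 = 123 ≡ 1, so λ ≡ 35.
  x = λ² - 6 - 9 = 1225 - 15 ≡ 51; y = λ·(6 - 51) - 6 ≡ 5. → (51, 5)

(51, 5)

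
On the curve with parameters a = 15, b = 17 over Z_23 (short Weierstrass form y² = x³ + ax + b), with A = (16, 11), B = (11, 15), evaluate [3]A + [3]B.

(14, 2)

First 3A:
Repeated addition: build up to 3A.
2A: tangent at (16, 11): λ = (3·16² + 15)/(2·11) ≡ 1/22. 22⁻¹ ≡ 22 (mod 23), so λ ≡ 1·22 ≡ 22.
  x = λ² - 16 - 16 = 484 - 32 ≡ 15; y = λ·(16 - 15) - 11 ≡ 11. → (15, 11)
3A: (15, 11) + (16, 11). λ = (11 - 11)/(16 - 15) ≡ 0/1 mod 23. 1⁻¹ ≡ 1 (mod 23) since 1·1 = 1 ≡ 1, so λ ≡ 0.
  x = λ² - 15 - 16 = 0 - 31 ≡ 15; y = λ·(15 - 15) - 11 ≡ 12. → (15, 12)
3A = (15, 12).
Next 3B:
Repeated addition: build up to 3B.
2B: tangent at (11, 15): λ = (3·11² + 15)/(2·15) ≡ 10/7. 7⁻¹ ≡ 10 (mod 23), so λ ≡ 10·10 ≡ 8.
  x = λ² - 11 - 11 = 64 - 22 ≡ 19; y = λ·(11 - 19) - 15 ≡ 13. → (19, 13)
3B: (19, 13) + (11, 15). λ = (15 - 13)/(11 - 19) ≡ 2/15 mod 23. 15⁻¹ ≡ 20 (mod 23), so λ ≡ 17.
  x = λ² - 19 - 11 = 289 - 30 ≡ 6; y = λ·(19 - 6) - 13 ≡ 1. → (6, 1)
3B = (6, 1).
Finally 3A + 3B:
(15, 12) + (6, 1). λ = (1 - 12)/(6 - 15) ≡ 12/14 mod 23. 14⁻¹ ≡ 5 (mod 23), so λ ≡ 14.
  x = λ² - 15 - 6 = 196 - 21 ≡ 14; y = λ·(15 - 14) - 12 ≡ 2. → (14, 2)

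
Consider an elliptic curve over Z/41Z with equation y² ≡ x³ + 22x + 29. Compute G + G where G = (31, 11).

(36, 9)

tangent at (31, 11): λ = (3·31² + 22)/(2·11) ≡ 35/22. 22⁻¹ ≡ 28 (mod 41), so λ ≡ 35·28 ≡ 37.
  x = λ² - 31 - 31 = 1369 - 62 ≡ 36; y = λ·(31 - 36) - 11 ≡ 9. → (36, 9)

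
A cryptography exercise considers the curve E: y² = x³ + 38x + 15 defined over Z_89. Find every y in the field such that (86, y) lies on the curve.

none

x³ + 38x + 15 = 639339 ≡ 52 (mod 89).
52 is a non-residue mod 89; no y exists.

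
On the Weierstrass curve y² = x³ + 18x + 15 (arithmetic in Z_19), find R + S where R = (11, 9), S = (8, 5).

(6, 4)

(11, 9) + (8, 5). λ = (5 - 9)/(8 - 11) ≡ 15/16 mod 19. 16⁻¹ ≡ 6 (mod 19), so λ ≡ 14.
  x = λ² - 11 - 8 = 196 - 19 ≡ 6; y = λ·(11 - 6) - 9 ≡ 4. → (6, 4)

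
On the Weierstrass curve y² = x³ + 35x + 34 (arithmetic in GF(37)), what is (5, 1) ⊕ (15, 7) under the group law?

(5, 1) + (15, 7). λ = (7 - 1)/(15 - 5) ≡ 6/10 mod 37. 10⁻¹ ≡ 26 (mod 37), so λ ≡ 8.
  x = λ² - 5 - 15 = 64 - 20 ≡ 7; y = λ·(5 - 7) - 1 ≡ 20. → (7, 20)

(7, 20)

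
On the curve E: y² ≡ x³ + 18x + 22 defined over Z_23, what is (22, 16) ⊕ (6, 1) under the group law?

(22, 16) + (6, 1). λ = (1 - 16)/(6 - 22) ≡ 8/7 mod 23. 7⁻¹ ≡ 10 (mod 23) since 7·10 = 70 ≡ 1, so λ ≡ 11.
  x = λ² - 22 - 6 = 121 - 28 ≡ 1; y = λ·(22 - 1) - 16 ≡ 8. → (1, 8)

(1, 8)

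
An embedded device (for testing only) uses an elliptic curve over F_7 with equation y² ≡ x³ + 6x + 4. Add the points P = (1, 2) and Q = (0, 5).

(1, 2) + (0, 5). λ = (5 - 2)/(0 - 1) ≡ 3/6 mod 7. 6⁻¹ ≡ 6 (mod 7), so λ ≡ 4.
  x = λ² - 1 - 0 = 16 - 1 ≡ 1; y = λ·(1 - 1) - 2 ≡ 5. → (1, 5)

(1, 5)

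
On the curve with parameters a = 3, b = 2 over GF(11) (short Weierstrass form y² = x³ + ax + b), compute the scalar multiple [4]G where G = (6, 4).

(7, 6)

Repeated addition: build up to 4G.
2G: tangent at (6, 4): λ = (3·6² + 3)/(2·4) ≡ 1/8. 8⁻¹ ≡ 7 (mod 11), so λ ≡ 1·7 ≡ 7.
  x = λ² - 6 - 6 = 49 - 12 ≡ 4; y = λ·(6 - 4) - 4 ≡ 10. → (4, 10)
3G: (4, 10) + (6, 4). λ = (4 - 10)/(6 - 4) ≡ 5/2 mod 11. 2⁻¹ ≡ 6 (mod 11) since 2·6 = 12 ≡ 1, so λ ≡ 8.
  x = λ² - 4 - 6 = 64 - 10 ≡ 10; y = λ·(4 - 10) - 10 ≡ 8. → (10, 8)
4G: (10, 8) + (6, 4). λ = (4 - 8)/(6 - 10) ≡ 7/7 mod 11. 7⁻¹ ≡ 8 (mod 11) since 7·8 = 56 ≡ 1, so λ ≡ 1.
  x = λ² - 10 - 6 = 1 - 16 ≡ 7; y = λ·(10 - 7) - 8 ≡ 6. → (7, 6)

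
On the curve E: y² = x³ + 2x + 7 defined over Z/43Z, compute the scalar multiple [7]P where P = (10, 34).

Repeated addition: build up to 7P.
2P: tangent at (10, 34): λ = (3·10² + 2)/(2·34) ≡ 1/25. 25⁻¹ ≡ 31 (mod 43) since 25·31 = 775 ≡ 1, so λ ≡ 1·31 ≡ 31.
  x = λ² - 10 - 10 = 961 - 20 ≡ 38; y = λ·(10 - 38) - 34 ≡ 1. → (38, 1)
3P: (38, 1) + (10, 34). λ = (34 - 1)/(10 - 38) ≡ 33/15 mod 43. 15⁻¹ ≡ 23 (mod 43), so λ ≡ 28.
  x = λ² - 38 - 10 = 784 - 48 ≡ 5; y = λ·(38 - 5) - 1 ≡ 20. → (5, 20)
4P: (5, 20) + (10, 34). λ = (34 - 20)/(10 - 5) ≡ 14/5 mod 43. 5⁻¹ ≡ 26 (mod 43), so λ ≡ 20.
  x = λ² - 5 - 10 = 400 - 15 ≡ 41; y = λ·(5 - 41) - 20 ≡ 34. → (41, 34)
5P: (41, 34) + (10, 34). λ = (34 - 34)/(10 - 41) ≡ 0/12 mod 43. 12⁻¹ ≡ 18 (mod 43), so λ ≡ 0.
  x = λ² - 41 - 10 = 0 - 51 ≡ 35; y = λ·(41 - 35) - 34 ≡ 9. → (35, 9)
6P: (35, 9) + (10, 34). λ = (34 - 9)/(10 - 35) ≡ 25/18 mod 43. 18⁻¹ ≡ 12 (mod 43) since 18·12 = 216 ≡ 1, so λ ≡ 42.
  x = λ² - 35 - 10 = 1764 - 45 ≡ 42; y = λ·(35 - 42) - 9 ≡ 41. → (42, 41)
7P: (42, 41) + (10, 34). λ = (34 - 41)/(10 - 42) ≡ 36/11 mod 43. 11⁻¹ ≡ 4 (mod 43) since 11·4 = 44 ≡ 1, so λ ≡ 15.
  x = λ² - 42 - 10 = 225 - 52 ≡ 1; y = λ·(42 - 1) - 41 ≡ 15. → (1, 15)

(1, 15)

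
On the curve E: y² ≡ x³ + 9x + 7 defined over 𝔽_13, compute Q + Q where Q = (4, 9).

tangent at (4, 9): λ = (3·4² + 9)/(2·9) ≡ 5/5. 5⁻¹ ≡ 8 (mod 13), so λ ≡ 5·8 ≡ 1.
  x = λ² - 4 - 4 = 1 - 8 ≡ 6; y = λ·(4 - 6) - 9 ≡ 2. → (6, 2)

(6, 2)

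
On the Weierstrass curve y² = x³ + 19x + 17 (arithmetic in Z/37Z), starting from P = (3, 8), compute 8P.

(2, 10)

Double-and-add on 8 = (1000)₂. Start with P = (3, 8) for the leading 1-bit.
double: tangent at (3, 8): λ = (3·3² + 19)/(2·8) ≡ 9/16. 16⁻¹ ≡ 7 (mod 37), so λ ≡ 9·7 ≡ 26.
  x = λ² - 3 - 3 = 676 - 6 ≡ 4; y = λ·(3 - 4) - 8 ≡ 3. → (4, 3)
double: tangent at (4, 3): λ = (3·4² + 19)/(2·3) ≡ 30/6. 6⁻¹ ≡ 31 (mod 37) since 6·31 = 186 ≡ 1, so λ ≡ 30·31 ≡ 5.
  x = λ² - 4 - 4 = 25 - 8 ≡ 17; y = λ·(4 - 17) - 3 ≡ 6. → (17, 6)
double: tangent at (17, 6): λ = (3·17² + 19)/(2·6) ≡ 35/12. 12⁻¹ ≡ 34 (mod 37) since 12·34 = 408 ≡ 1, so λ ≡ 35·34 ≡ 6.
  x = λ² - 17 - 17 = 36 - 34 ≡ 2; y = λ·(17 - 2) - 6 ≡ 10. → (2, 10)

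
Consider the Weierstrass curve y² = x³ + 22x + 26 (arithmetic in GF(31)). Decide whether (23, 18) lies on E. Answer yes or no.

no

y² = 18² ≡ 14; x³ + 22x + 26 = 12699 ≡ 20 (mod 31). 14 ≠ 20.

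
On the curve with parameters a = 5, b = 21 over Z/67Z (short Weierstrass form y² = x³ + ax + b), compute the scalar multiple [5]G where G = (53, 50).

(14, 50)

Repeated addition: build up to 5G.
2G: tangent at (53, 50): λ = (3·53² + 5)/(2·50) ≡ 57/33. 33⁻¹ ≡ 65 (mod 67) since 33·65 = 2145 ≡ 1, so λ ≡ 57·65 ≡ 20.
  x = λ² - 53 - 53 = 400 - 106 ≡ 26; y = λ·(53 - 26) - 50 ≡ 21. → (26, 21)
3G: (26, 21) + (53, 50). λ = (50 - 21)/(53 - 26) ≡ 29/27 mod 67. 27⁻¹ ≡ 5 (mod 67), so λ ≡ 11.
  x = λ² - 26 - 53 = 121 - 79 ≡ 42; y = λ·(26 - 42) - 21 ≡ 4. → (42, 4)
4G: (42, 4) + (53, 50). λ = (50 - 4)/(53 - 42) ≡ 46/11 mod 67. 11⁻¹ ≡ 61 (mod 67) since 11·61 = 671 ≡ 1, so λ ≡ 59.
  x = λ² - 42 - 53 = 3481 - 95 ≡ 36; y = λ·(42 - 36) - 4 ≡ 15. → (36, 15)
5G: (36, 15) + (53, 50). λ = (50 - 15)/(53 - 36) ≡ 35/17 mod 67. 17⁻¹ ≡ 4 (mod 67), so λ ≡ 6.
  x = λ² - 36 - 53 = 36 - 89 ≡ 14; y = λ·(36 - 14) - 15 ≡ 50. → (14, 50)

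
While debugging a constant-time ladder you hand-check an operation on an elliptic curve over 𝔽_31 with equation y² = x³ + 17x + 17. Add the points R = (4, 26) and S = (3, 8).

(7, 13)

(4, 26) + (3, 8). λ = (8 - 26)/(3 - 4) ≡ 13/30 mod 31. 30⁻¹ ≡ 30 (mod 31), so λ ≡ 18.
  x = λ² - 4 - 3 = 324 - 7 ≡ 7; y = λ·(4 - 7) - 26 ≡ 13. → (7, 13)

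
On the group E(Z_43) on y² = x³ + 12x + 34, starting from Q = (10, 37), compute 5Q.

Repeated addition: build up to 5Q.
2Q: tangent at (10, 37): λ = (3·10² + 12)/(2·37) ≡ 11/31. 31⁻¹ ≡ 25 (mod 43) since 31·25 = 775 ≡ 1, so λ ≡ 11·25 ≡ 17.
  x = λ² - 10 - 10 = 289 - 20 ≡ 11; y = λ·(10 - 11) - 37 ≡ 32. → (11, 32)
3Q: (11, 32) + (10, 37). λ = (37 - 32)/(10 - 11) ≡ 5/42 mod 43. 42⁻¹ ≡ 42 (mod 43) since 42·42 = 1764 ≡ 1, so λ ≡ 38.
  x = λ² - 11 - 10 = 1444 - 21 ≡ 4; y = λ·(11 - 4) - 32 ≡ 19. → (4, 19)
4Q: (4, 19) + (10, 37). λ = (37 - 19)/(10 - 4) ≡ 18/6 mod 43. 6⁻¹ ≡ 36 (mod 43) since 6·36 = 216 ≡ 1, so λ ≡ 3.
  x = λ² - 4 - 10 = 9 - 14 ≡ 38; y = λ·(4 - 38) - 19 ≡ 8. → (38, 8)
5Q: (38, 8) + (10, 37). λ = (37 - 8)/(10 - 38) ≡ 29/15 mod 43. 15⁻¹ ≡ 23 (mod 43), so λ ≡ 22.
  x = λ² - 38 - 10 = 484 - 48 ≡ 6; y = λ·(38 - 6) - 8 ≡ 8. → (6, 8)

(6, 8)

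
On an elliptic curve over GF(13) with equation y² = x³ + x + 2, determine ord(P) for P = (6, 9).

2P: tangent at (6, 9): λ = (3·6² + 1)/(2·9) ≡ 5/5. 5⁻¹ ≡ 8 (mod 13), so λ ≡ 5·8 ≡ 1.
  x = λ² - 6 - 6 = 1 - 12 ≡ 2; y = λ·(6 - 2) - 9 ≡ 8. → (2, 8)
3P: (2, 8) + (6, 9). λ = (9 - 8)/(6 - 2) ≡ 1/4 mod 13. 4⁻¹ ≡ 10 (mod 13), so λ ≡ 10.
  x = λ² - 2 - 6 = 100 - 8 ≡ 1; y = λ·(2 - 1) - 8 ≡ 2. → (1, 2)
4P: (1, 2) + (6, 9). λ = (9 - 2)/(6 - 1) ≡ 7/5 mod 13. 5⁻¹ ≡ 8 (mod 13) since 5·8 = 40 ≡ 1, so λ ≡ 4.
  x = λ² - 1 - 6 = 16 - 7 ≡ 9; y = λ·(1 - 9) - 2 ≡ 5. → (9, 5)
5P: (9, 5) + (6, 9). λ = (9 - 5)/(6 - 9) ≡ 4/10 mod 13. 10⁻¹ ≡ 4 (mod 13) since 10·4 = 40 ≡ 1, so λ ≡ 3.
  x = λ² - 9 - 6 = 9 - 15 ≡ 7; y = λ·(9 - 7) - 5 ≡ 1. → (7, 1)
6P: (7, 1) + (6, 9). λ = (9 - 1)/(6 - 7) ≡ 8/12 mod 13. 12⁻¹ ≡ 12 (mod 13), so λ ≡ 5.
  x = λ² - 7 - 6 = 25 - 13 ≡ 12; y = λ·(7 - 12) - 1 ≡ 0. → (12, 0)
7P: (12, 0) + (6, 9). λ = (9 - 0)/(6 - 12) ≡ 9/7 mod 13. 7⁻¹ ≡ 2 (mod 13), so λ ≡ 5.
  x = λ² - 12 - 6 = 25 - 18 ≡ 7; y = λ·(12 - 7) - 0 ≡ 12. → (7, 12)
8P: (7, 12) + (6, 9). λ = (9 - 12)/(6 - 7) ≡ 10/12 mod 13. 12⁻¹ ≡ 12 (mod 13), so λ ≡ 3.
  x = λ² - 7 - 6 = 9 - 13 ≡ 9; y = λ·(7 - 9) - 12 ≡ 8. → (9, 8)
9P: (9, 8) + (6, 9). λ = (9 - 8)/(6 - 9) ≡ 1/10 mod 13. 10⁻¹ ≡ 4 (mod 13), so λ ≡ 4.
  x = λ² - 9 - 6 = 16 - 15 ≡ 1; y = λ·(9 - 1) - 8 ≡ 11. → (1, 11)
10P: (1, 11) + (6, 9). λ = (9 - 11)/(6 - 1) ≡ 11/5 mod 13. 5⁻¹ ≡ 8 (mod 13), so λ ≡ 10.
  x = λ² - 1 - 6 = 100 - 7 ≡ 2; y = λ·(1 - 2) - 11 ≡ 5. → (2, 5)
11P: (2, 5) + (6, 9). λ = (9 - 5)/(6 - 2) ≡ 4/4 mod 13. 4⁻¹ ≡ 10 (mod 13), so λ ≡ 1.
  x = λ² - 2 - 6 = 1 - 8 ≡ 6; y = λ·(2 - 6) - 5 ≡ 4. → (6, 4)
12P: (6, 4) + (6, 9): same x and y₁ ≡ -y₂, so the sum is O.
12P = O, so the order is 12.

12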